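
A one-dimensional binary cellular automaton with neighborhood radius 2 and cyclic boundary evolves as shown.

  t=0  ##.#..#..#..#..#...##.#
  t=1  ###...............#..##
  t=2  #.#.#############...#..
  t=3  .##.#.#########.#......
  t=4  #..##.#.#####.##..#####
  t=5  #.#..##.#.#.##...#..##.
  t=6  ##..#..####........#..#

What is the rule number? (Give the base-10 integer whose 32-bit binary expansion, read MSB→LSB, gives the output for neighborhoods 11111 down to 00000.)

  #####|#  b31=1 t=1,i=0
  ####.|.  b30=0 t=1,i=1
  ###.#|#  b29=1 t=0,i=1
  ###..|#  b28=1 t=1,i=2
  ##.##|#  b27=1 t=0,i=21
  ##.#.|#  b26=1 t=0,i=2
  ##..#|.  b25=0 t=4,i=1
  ##...|.  b24=0 t=1,i=3
  #.###|#  b23=1 t=0,i=22
  #.##.|.  b22=0 t=4,i=14
  #.#.#|#  b21=1 t=2,i=2
  #.#..|.  b20=0 t=0,i=3
  #..##|#  b19=1 t=1,i=20
  #..#.|.  b18=0 t=0,i=5
  #...#|.  b17=0 t=0,i=17
  #....|#  b16=1 t=1,i=4
  .####|.  b15=0 t=1,i=22
  .###.|#  b14=1 t=0,i=0
  .##.#|.  b13=0 t=0,i=20
  .##..|.  b12=0 t=4,i=15
  .#.##|.  b11=0 t=2,i=3
  .#.#.|#  b10=1 t=2,i=1
  .#..#|.  b9=0 t=0,i=4
  .#...|.  b8=0 t=0,i=16
  ..###|.  b7=0 t=1,i=21
  ..##.|.  b6=0 t=0,i=19
  ..#.#|.  b5=0 t=2,i=0
  ..#..|.  b4=0 t=0,i=6
  ...##|#  b3=1 t=0,i=18
  ...#.|.  b2=0 t=1,i=17
  ....#|#  b1=1 t=1,i=16
  .....|#  b0=1 t=1,i=5
  bits 10111100101010010100010000001011 = 3165209611

3165209611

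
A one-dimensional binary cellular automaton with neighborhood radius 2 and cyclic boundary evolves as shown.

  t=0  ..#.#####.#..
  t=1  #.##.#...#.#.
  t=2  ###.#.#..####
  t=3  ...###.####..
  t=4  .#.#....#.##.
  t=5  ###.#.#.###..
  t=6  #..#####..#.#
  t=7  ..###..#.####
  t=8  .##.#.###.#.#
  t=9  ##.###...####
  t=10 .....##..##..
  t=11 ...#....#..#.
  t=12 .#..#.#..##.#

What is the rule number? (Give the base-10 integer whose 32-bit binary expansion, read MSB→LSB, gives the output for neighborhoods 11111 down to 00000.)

359436194

  [31] ##### => .  t=0,i=6
  [30] ####. => .  t=0,i=7
  [29] ###.# => .  t=0,i=8
  [28] ###.. => #  t=3,i=10
  [27] ##.## => .  t=3,i=6
  [26] ##.#. => #  t=0,i=9
  [25] ##..# => .  t=4,i=12
  [24] ##... => #  t=3,i=11
  [23] #.### => .  t=0,i=4
  [22] #.##. => #  t=1,i=2
  [21] #.#.# => #  t=1,i=0
  [20] #.#.. => .  t=0,i=10
  [19] #..## => #  t=2,i=8
  [18] #..#. => #  t=4,i=0
  [17] #...# => .  t=1,i=7
  [16] #.... => .  t=0,i=12
  [15] .#### => #  t=0,i=5
  [14] .###. => .  t=3,i=4
  [13] .##.# => .  t=1,i=3
  [12] .##.. => .  t=4,i=11
  [11] .#.## => #  t=0,i=3
  [10] .#.#. => #  t=1,i=10
  [9] .#..# => #  t=2,i=7
  [8] .#... => #  t=0,i=11
  [7] ..### => #  t=2,i=9
  [6] ..##. => .  t=10,i=5
  [5] ..#.# => #  t=0,i=2
  [4] ..#.. => .  t=11,i=3
  [3] ...## => .  t=3,i=2
  [2] ...#. => .  t=0,i=1
  [1] ....# => #  t=0,i=0
  [0] ..... => .  t=3,i=0
  bits 00010101011011001000111110100010 = 359436194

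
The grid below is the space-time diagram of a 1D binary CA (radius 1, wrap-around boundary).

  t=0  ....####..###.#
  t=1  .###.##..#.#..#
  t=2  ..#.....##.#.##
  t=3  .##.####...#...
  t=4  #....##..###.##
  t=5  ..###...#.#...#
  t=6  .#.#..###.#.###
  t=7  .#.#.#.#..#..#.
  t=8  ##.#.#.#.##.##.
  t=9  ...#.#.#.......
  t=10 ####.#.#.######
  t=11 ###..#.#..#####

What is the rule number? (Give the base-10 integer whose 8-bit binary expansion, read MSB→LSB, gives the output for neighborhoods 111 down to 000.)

  ### -> #   bit 7 = 1  t=0,i=5
  ##. -> .   bit 6 = 0  t=0,i=7
  #.# -> .   bit 5 = 0  t=0,i=13
  #.. -> .   bit 4 = 0  t=0,i=0
  .## -> .   bit 3 = 0  t=0,i=4
  .#. -> #   bit 2 = 1  t=0,i=14
  ..# -> #   bit 1 = 1  t=0,i=3
  ... -> #   bit 0 = 1  t=0,i=1
  bits 10000111 = 135

135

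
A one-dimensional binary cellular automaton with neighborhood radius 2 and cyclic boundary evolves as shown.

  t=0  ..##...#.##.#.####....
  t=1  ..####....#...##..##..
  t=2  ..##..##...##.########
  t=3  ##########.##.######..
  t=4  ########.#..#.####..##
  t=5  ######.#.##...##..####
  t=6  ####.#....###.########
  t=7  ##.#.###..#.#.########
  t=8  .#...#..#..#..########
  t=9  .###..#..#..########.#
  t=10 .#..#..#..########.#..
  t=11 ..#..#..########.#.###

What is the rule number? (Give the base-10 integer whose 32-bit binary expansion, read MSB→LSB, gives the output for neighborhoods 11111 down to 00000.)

2744891328

  nb #####: next=#  (t=2,i=16, bit31=1)
  nb ####.: next=.  (t=0,i=16, bit30=0)
  nb ###.#: next=#  (t=3,i=9, bit29=1)
  nb ###..: next=.  (t=0,i=17, bit28=0)
  nb ##.##: next=.  (t=2,i=13, bit27=0)
  nb ##.#.: next=.  (t=0,i=11, bit26=0)
  nb ##..#: next=#  (t=1,i=16, bit25=1)
  nb ##...: next=#  (t=0,i=4, bit24=1)
  nb #.###: next=#  (t=0,i=14, bit23=1)
  nb #.##.: next=.  (t=0,i=9, bit22=0)
  nb #.#.#: next=.  (t=0,i=12, bit21=0)
  nb #.#..: next=#  (t=4,i=9, bit20=1)
  nb #..##: next=#  (t=1,i=17, bit19=1)
  nb #..#.: next=.  (t=4,i=11, bit18=0)
  nb #...#: next=#  (t=0,i=5, bit17=1)
  nb #....: next=#  (t=0,i=19, bit16=1)
  nb .####: next=#  (t=0,i=15, bit15=1)
  nb .###.: next=.  (t=6,i=11, bit14=0)
  nb .##.#: next=#  (t=0,i=10, bit13=1)
  nb .##..: next=#  (t=0,i=3, bit12=1)
  nb .#.##: next=.  (t=0,i=8, bit11=0)
  nb .#.#.: next=#  (t=7,i=11, bit10=1)
  nb .#..#: next=#  (t=4,i=10, bit9=1)
  nb .#...: next=#  (t=1,i=11, bit8=1)
  nb ..###: next=#  (t=1,i=2, bit7=1)
  nb ..##.: next=#  (t=0,i=2, bit6=1)
  nb ..#.#: next=.  (t=0,i=7, bit5=0)
  nb ..#..: next=.  (t=1,i=10, bit4=0)
  nb ...##: next=.  (t=0,i=1, bit3=0)
  nb ...#.: next=.  (t=0,i=6, bit2=0)
  nb ....#: next=.  (t=0,i=0, bit1=0)
  nb .....: next=.  (t=0,i=20, bit0=0)
  bits 10100011100110111011011111000000 = 2744891328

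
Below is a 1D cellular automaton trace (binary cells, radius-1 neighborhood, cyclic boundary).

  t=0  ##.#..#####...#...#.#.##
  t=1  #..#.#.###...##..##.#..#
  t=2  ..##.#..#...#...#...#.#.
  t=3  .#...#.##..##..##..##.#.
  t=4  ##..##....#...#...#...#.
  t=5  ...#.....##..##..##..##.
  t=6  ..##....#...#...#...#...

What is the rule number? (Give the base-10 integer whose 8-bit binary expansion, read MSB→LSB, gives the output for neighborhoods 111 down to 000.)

  ### -> #   bit 7 = 1  t=0,i=0
  ##. -> .   bit 6 = 0  t=0,i=1
  #.# -> .   bit 5 = 0  t=0,i=2
  #.. -> .   bit 4 = 0  t=0,i=4
  .## -> .   bit 3 = 0  t=0,i=6
  .#. -> #   bit 2 = 1  t=0,i=3
  ..# -> #   bit 1 = 1  t=0,i=5
  ... -> .   bit 0 = 0  t=0,i=12
  bits 10000110 = 134

134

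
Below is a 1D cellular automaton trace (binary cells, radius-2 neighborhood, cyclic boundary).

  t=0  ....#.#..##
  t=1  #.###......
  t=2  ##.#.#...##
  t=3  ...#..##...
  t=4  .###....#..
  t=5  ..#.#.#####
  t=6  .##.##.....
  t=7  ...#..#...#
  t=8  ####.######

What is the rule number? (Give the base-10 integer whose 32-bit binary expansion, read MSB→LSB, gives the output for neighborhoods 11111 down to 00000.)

  [31] ##### => .  t=5,i=8
  [30] ####. => .  t=2,i=0
  [29] ###.# => .  t=2,i=1
  [28] ###.. => .  t=1,i=4
  [27] ##.## => #  t=6,i=3
  [26] ##.#. => .  t=2,i=2
  [25] ##..# => .  t=5,i=0
  [24] ##... => #  t=0,i=0
  [23] #.### => .  t=1,i=2
  [22] #.##. => .  t=6,i=4
  [21] #.#.# => #  t=2,i=3
  [20] #.#.. => .  t=0,i=6
  [19] #..## => .  t=0,i=8
  [18] #..#. => #  t=5,i=1
  [17] #...# => #  t=2,i=7
  [16] #.... => .  t=0,i=1
  [15] .#### => .  t=2,i=10
  [14] .###. => #  t=1,i=3
  [13] .##.# => .  t=6,i=2
  [12] .##.. => .  t=0,i=10
  [11] .#.## => #  t=1,i=1
  [10] .#.#. => .  t=0,i=5
  [9] .#..# => .  t=0,i=7
  [8] .#... => #  t=2,i=6
  [7] ..### => .  t=2,i=9
  [6] ..##. => .  t=0,i=9
  [5] ..#.# => #  t=0,i=4
  [4] ..#.. => #  t=3,i=3
  [3] ...## => .  t=2,i=8
  [2] ...#. => #  t=0,i=3
  [1] ....# => #  t=0,i=2
  [0] ..... => .  t=1,i=7
  bits 00001001001001100100100100110110 = 153504054

153504054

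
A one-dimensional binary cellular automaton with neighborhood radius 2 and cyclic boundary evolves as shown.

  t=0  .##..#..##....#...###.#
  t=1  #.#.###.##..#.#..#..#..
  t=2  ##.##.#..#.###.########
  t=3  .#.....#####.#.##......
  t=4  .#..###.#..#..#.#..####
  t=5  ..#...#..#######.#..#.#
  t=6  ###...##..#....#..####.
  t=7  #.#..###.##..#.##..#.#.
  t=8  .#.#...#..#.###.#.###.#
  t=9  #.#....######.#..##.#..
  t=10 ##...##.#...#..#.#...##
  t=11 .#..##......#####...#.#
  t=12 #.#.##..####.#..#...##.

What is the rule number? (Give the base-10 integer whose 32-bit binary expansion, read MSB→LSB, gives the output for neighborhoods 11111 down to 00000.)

  ##### -> .   bit 31 = 0  t=2,i=17
  ####. -> .   bit 30 = 0  t=2,i=0
  ###.# -> #   bit 29 = 1  t=0,i=20
  ###.. -> #   bit 28 = 1  t=6,i=2
  ##.## -> .   bit 27 = 0  t=1,i=7
  ##.#. -> .   bit 26 = 0  t=0,i=21
  ##..# -> .   bit 25 = 0  t=0,i=3
  ##... -> .   bit 24 = 0  t=0,i=10
  #.### -> #   bit 23 = 1  t=1,i=4
  #.##. -> .   bit 22 = 0  t=0,i=1
  #.#.# -> .   bit 21 = 0  t=0,i=22
  #.#.. -> .   bit 20 = 0  t=1,i=14
  #..## -> .   bit 19 = 0  t=0,i=7
  #..#. -> #   bit 18 = 1  t=0,i=4
  #...# -> .   bit 17 = 0  t=0,i=16
  #.... -> .   bit 16 = 0  t=0,i=11
  .#### -> #   bit 15 = 1  t=2,i=16
  .###. -> .   bit 14 = 0  t=0,i=19
  .##.# -> .   bit 13 = 0  t=2,i=4
  .##.. -> #   bit 12 = 1  t=0,i=2
  .#.## -> #   bit 11 = 1  t=0,i=0
  .#.#. -> #   bit 10 = 1  t=1,i=1
  .#..# -> #   bit 9 = 1  t=0,i=6
  .#... -> .   bit 8 = 0  t=0,i=15
  ..### -> .   bit 7 = 0  t=0,i=18
  ..##. -> #   bit 6 = 1  t=0,i=8
  ..#.# -> #   bit 5 = 1  t=1,i=0
  ..#.. -> #   bit 4 = 1  t=0,i=5
  ...## -> #   bit 3 = 1  t=0,i=17
  ...#. -> .   bit 2 = 0  t=0,i=13
  ....# -> #   bit 1 = 1  t=0,i=12
  ..... -> #   bit 0 = 1  t=3,i=4
  bits 00110000100001001001111001111011 = 813997691

813997691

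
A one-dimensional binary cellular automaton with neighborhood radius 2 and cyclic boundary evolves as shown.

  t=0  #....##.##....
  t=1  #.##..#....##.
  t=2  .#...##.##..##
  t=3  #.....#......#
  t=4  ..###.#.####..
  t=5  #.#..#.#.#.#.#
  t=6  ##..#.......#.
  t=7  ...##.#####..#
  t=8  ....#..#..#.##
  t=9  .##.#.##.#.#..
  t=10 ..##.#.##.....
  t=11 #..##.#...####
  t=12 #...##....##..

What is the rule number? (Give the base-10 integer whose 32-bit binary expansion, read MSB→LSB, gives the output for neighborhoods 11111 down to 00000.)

335915155

  [31] ##### => .  t=7,i=8
  [30] ####. => .  t=4,i=10
  [29] ###.# => .  t=4,i=4
  [28] ###.. => #  t=4,i=11
  [27] ##.## => .  t=0,i=7
  [26] ##.#. => #  t=1,i=13
  [25] ##..# => .  t=1,i=4
  [24] ##... => .  t=0,i=10
  [23] #.### => .  t=4,i=8
  [22] #.##. => .  t=0,i=8
  [21] #.#.# => .  t=1,i=0
  [20] #.#.. => .  t=2,i=1
  [19] #..## => .  t=2,i=11
  [18] #..#. => #  t=1,i=5
  [17] #...# => .  t=2,i=3
  [16] #.... => #  t=0,i=2
  [15] .#### => #  t=4,i=9
  [14] .###. => .  t=4,i=3
  [13] .##.# => #  t=0,i=6
  [12] .##.. => .  t=0,i=9
  [11] .#.## => #  t=1,i=1
  [10] .#.#. => .  t=5,i=6
  [9] .#..# => .  t=5,i=3
  [8] .#... => .  t=0,i=1
  [7] ..### => #  t=4,i=2
  [6] ..##. => .  t=0,i=5
  [5] ..#.# => .  t=5,i=5
  [4] ..#.. => #  t=0,i=0
  [3] ...## => .  t=0,i=4
  [2] ...#. => .  t=0,i=13
  [1] ....# => #  t=0,i=3
  [0] ..... => #  t=3,i=3
  bits 00010100000001011010100010010011 = 335915155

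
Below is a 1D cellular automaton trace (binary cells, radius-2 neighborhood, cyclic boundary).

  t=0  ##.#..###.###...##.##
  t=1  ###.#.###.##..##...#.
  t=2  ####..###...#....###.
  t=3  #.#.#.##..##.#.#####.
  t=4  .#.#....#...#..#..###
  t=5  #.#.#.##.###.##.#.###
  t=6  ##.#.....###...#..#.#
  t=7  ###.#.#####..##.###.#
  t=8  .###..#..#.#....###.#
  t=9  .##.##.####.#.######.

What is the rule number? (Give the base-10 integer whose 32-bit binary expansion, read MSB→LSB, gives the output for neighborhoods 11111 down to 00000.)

  [31] ##### => .  t=3,i=17
  [30] ####. => #  t=0,i=0
  [29] ###.# => #  t=0,i=1
  [28] ###.. => .  t=0,i=12
  [27] ##.## => .  t=0,i=9
  [26] ##.#. => #  t=0,i=2
  [25] ##..# => #  t=1,i=12
  [24] ##... => .  t=0,i=13
  [23] #.### => #  t=0,i=10
  [22] #.##. => .  t=1,i=10
  [21] #.#.# => .  t=1,i=4
  [20] #.#.. => .  t=0,i=3
  [19] #..## => .  t=0,i=5
  [18] #..#. => #  t=4,i=14
  [17] #...# => #  t=0,i=14
  [16] #.... => .  t=2,i=14
  [15] .#### => .  t=0,i=20
  [14] .###. => #  t=0,i=7
  [13] .##.# => .  t=0,i=17
  [12] .##.. => .  t=1,i=11
  [11] .#.## => .  t=1,i=5
  [10] .#.#. => #  t=3,i=1
  [9] .#..# => #  t=0,i=4
  [8] .#... => #  t=2,i=13
  [7] ..### => #  t=0,i=6
  [6] ..##. => .  t=0,i=16
  [5] ..#.# => #  t=1,i=19
  [4] ..#.. => .  t=2,i=12
  [3] ...## => #  t=0,i=15
  [2] ...#. => #  t=1,i=18
  [1] ....# => #  t=2,i=15
  [0] ..... => #  t=6,i=6
  bits 01100110100001100100011110101111 = 1720076207

1720076207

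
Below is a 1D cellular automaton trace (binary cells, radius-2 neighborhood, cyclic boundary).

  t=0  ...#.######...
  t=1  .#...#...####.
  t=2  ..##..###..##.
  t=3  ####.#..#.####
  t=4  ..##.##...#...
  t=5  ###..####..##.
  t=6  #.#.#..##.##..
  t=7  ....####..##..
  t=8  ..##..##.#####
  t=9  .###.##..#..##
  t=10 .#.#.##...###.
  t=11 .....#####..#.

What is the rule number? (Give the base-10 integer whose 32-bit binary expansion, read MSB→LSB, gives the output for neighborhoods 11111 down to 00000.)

  [31] ##### => .  t=0,i=7
  [30] ####. => #  t=0,i=9
  [29] ###.# => #  t=3,i=3
  [28] ###.. => #  t=0,i=10
  [27] ##.## => .  t=4,i=4
  [26] ##.#. => .  t=3,i=4
  [25] ##..# => .  t=1,i=13
  [24] ##... => #  t=0,i=11
  [23] #.### => #  t=0,i=5
  [22] #.##. => #  t=4,i=5
  [21] #.#.# => .  t=6,i=2
  [20] #.#.. => #  t=3,i=5
  [19] #..## => #  t=2,i=5
  [18] #..#. => .  t=1,i=0
  [17] #...# => #  t=1,i=3
  [16] #.... => #  t=0,i=12
  [15] .#### => .  t=0,i=6
  [14] .###. => .  t=2,i=7
  [13] .##.# => .  t=4,i=3
  [12] .##.. => #  t=2,i=3
  [11] .#.## => .  t=0,i=4
  [10] .#.#. => .  t=6,i=1
  [9] .#..# => #  t=3,i=6
  [8] .#... => #  t=1,i=2
  [7] ..### => .  t=1,i=9
  [6] ..##. => #  t=2,i=2
  [5] ..#.# => .  t=0,i=3
  [4] ..#.. => .  t=1,i=1
  [3] ...## => #  t=1,i=8
  [2] ...#. => .  t=0,i=2
  [1] ....# => #  t=0,i=1
  [0] ..... => .  t=0,i=0
  bits 01110001110110110001001101001010 = 1910182730

1910182730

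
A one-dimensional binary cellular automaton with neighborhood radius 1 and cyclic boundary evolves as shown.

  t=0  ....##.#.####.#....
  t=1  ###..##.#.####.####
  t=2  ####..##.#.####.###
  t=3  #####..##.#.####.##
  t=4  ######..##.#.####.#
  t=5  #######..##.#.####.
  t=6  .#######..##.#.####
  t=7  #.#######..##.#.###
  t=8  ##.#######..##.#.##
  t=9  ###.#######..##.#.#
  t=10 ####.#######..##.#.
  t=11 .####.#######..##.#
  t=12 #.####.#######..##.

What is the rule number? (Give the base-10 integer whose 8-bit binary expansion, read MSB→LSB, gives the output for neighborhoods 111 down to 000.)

241

  ###|#  b7=1 t=0,i=10
  ##.|#  b6=1 t=0,i=5
  #.#|#  b5=1 t=0,i=6
  #..|#  b4=1 t=0,i=15
  .##|.  b3=0 t=0,i=4
  .#.|.  b2=0 t=0,i=7
  ..#|.  b1=0 t=0,i=3
  ...|#  b0=1 t=0,i=0
  bits 11110001 = 241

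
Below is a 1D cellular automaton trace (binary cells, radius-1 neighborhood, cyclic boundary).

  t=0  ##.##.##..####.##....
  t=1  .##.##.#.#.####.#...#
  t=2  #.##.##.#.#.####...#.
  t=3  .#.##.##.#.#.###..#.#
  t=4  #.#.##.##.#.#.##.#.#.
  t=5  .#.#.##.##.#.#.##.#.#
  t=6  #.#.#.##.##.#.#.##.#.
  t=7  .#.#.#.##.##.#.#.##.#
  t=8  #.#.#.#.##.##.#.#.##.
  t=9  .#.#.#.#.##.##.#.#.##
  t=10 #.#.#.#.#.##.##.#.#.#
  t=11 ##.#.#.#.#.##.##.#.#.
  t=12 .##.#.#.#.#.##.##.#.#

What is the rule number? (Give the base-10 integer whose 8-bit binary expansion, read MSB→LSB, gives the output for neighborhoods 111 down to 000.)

  ###|#  b7=1 t=0,i=11
  ##.|#  b6=1 t=0,i=1
  #.#|#  b5=1 t=0,i=2
  #..|.  b4=0 t=0,i=8
  .##|.  b3=0 t=0,i=0
  .#.|.  b2=0 t=1,i=7
  ..#|#  b1=1 t=0,i=9
  ...|.  b0=0 t=0,i=18
  bits 11100010 = 226

226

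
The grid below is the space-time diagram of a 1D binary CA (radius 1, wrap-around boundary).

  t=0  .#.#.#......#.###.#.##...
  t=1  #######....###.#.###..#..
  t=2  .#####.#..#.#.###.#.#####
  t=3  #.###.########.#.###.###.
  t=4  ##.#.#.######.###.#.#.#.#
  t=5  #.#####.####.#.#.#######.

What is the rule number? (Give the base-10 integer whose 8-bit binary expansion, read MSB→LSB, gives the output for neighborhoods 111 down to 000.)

  [7] ### => #  t=0,i=15
  [6] ##. => .  t=0,i=16
  [5] #.# => #  t=0,i=2
  [4] #.. => #  t=0,i=6
  [3] .## => .  t=0,i=14
  [2] .#. => #  t=0,i=1
  [1] ..# => #  t=0,i=0
  [0] ... => .  t=0,i=7
  bits 10110110 = 182

182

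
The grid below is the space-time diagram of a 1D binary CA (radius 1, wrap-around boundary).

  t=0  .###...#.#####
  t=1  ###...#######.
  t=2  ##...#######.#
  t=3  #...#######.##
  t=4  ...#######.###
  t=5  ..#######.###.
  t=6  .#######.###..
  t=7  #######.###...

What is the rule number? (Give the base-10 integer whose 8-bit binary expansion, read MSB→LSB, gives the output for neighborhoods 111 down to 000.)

  ###|#  b7=1 t=0,i=2
  ##.|.  b6=0 t=0,i=3
  #.#|#  b5=1 t=0,i=0
  #..|.  b4=0 t=0,i=4
  .##|#  b3=1 t=0,i=1
  .#.|#  b2=1 t=0,i=7
  ..#|#  b1=1 t=0,i=6
  ...|.  b0=0 t=0,i=5
  bits 10101110 = 174

174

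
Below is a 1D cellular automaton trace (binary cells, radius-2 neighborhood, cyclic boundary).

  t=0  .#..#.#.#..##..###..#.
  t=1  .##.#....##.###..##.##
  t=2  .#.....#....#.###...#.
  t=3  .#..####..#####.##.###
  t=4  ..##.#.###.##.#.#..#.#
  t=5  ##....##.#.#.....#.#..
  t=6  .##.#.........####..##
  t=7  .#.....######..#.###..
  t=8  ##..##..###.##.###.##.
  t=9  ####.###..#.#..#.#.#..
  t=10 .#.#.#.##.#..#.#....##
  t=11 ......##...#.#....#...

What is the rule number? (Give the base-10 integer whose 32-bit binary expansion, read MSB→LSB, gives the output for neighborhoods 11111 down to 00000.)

  #####|#  b31=1 t=3,i=12
  ####.|.  b30=0 t=3,i=6
  ###.#|#  b29=1 t=3,i=14
  ###..|#  b28=1 t=0,i=17
  ##.##|.  b27=0 t=1,i=0
  ##.#.|.  b26=0 t=1,i=3
  ##..#|#  b25=1 t=0,i=13
  ##...|#  b24=1 t=2,i=17
  #.###|#  b23=1 t=1,i=12
  #.##.|#  b22=1 t=1,i=1
  #.#.#|.  b21=0 t=0,i=6
  #.#..|.  b20=0 t=0,i=8
  #..##|#  b19=1 t=0,i=10
  #..#.|.  b18=0 t=0,i=0
  #...#|.  b17=0 t=2,i=18
  #....|.  b16=0 t=1,i=6
  .####|#  b15=1 t=3,i=5
  .###.|.  b14=0 t=0,i=16
  .##.#|.  b13=0 t=1,i=2
  .##..|#  b12=1 t=0,i=12
  .#.##|#  b11=1 t=2,i=13
  .#.#.|.  b10=0 t=0,i=5
  .#..#|#  b9=1 t=0,i=2
  .#...|.  b8=0 t=1,i=5
  ..###|.  b7=0 t=0,i=15
  ..##.|.  b6=0 t=0,i=11
  ..#.#|#  b5=1 t=0,i=4
  ..#..|#  b4=1 t=0,i=1
  ...##|.  b3=0 t=1,i=8
  ...#.|#  b2=1 t=2,i=6
  ....#|#  b1=1 t=1,i=7
  .....|#  b0=1 t=2,i=4
  bits 10110011110010001001101000110111 = 3016268343

3016268343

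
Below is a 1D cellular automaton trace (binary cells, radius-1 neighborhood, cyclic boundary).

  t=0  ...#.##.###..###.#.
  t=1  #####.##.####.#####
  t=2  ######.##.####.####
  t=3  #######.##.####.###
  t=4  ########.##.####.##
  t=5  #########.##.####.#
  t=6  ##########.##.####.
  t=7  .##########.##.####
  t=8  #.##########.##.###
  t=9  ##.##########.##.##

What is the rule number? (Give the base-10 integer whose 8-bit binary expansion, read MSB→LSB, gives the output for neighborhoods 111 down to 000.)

247

  [7] ### => #  t=0,i=9
  [6] ##. => #  t=0,i=6
  [5] #.# => #  t=0,i=4
  [4] #.. => #  t=0,i=11
  [3] .## => .  t=0,i=5
  [2] .#. => #  t=0,i=3
  [1] ..# => #  t=0,i=2
  [0] ... => #  t=0,i=0
  bits 11110111 = 247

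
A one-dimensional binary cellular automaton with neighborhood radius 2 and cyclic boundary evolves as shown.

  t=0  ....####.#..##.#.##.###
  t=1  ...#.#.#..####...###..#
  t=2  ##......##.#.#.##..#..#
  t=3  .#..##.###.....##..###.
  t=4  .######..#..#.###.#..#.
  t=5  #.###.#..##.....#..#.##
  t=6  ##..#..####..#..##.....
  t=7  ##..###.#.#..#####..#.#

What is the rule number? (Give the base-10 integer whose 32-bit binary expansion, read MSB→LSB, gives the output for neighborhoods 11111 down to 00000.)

  ##### -> #   bit 31 = 1  t=4,i=3
  ####. -> .   bit 30 = 0  t=0,i=6
  ###.# -> #   bit 29 = 1  t=0,i=7
  ###.. -> #   bit 28 = 1  t=0,i=22
  ##.## -> #   bit 27 = 1  t=0,i=19
  ##.#. -> .   bit 26 = 0  t=0,i=8
  ##..# -> .   bit 25 = 0  t=1,i=20
  ##... -> .   bit 24 = 0  t=0,i=0
  #.### -> .   bit 23 = 0  t=0,i=20
  #.##. -> #   bit 22 = 1  t=0,i=17
  #.#.# -> .   bit 21 = 0  t=0,i=15
  #.#.. -> .   bit 20 = 0  t=0,i=9
  #..## -> #   bit 19 = 1  t=0,i=11
  #..#. -> .   bit 18 = 0  t=1,i=21
  #...# -> #   bit 17 = 1  t=1,i=1
  #.... -> .   bit 16 = 0  t=0,i=1
  .#### -> #   bit 15 = 1  t=0,i=5
  .###. -> .   bit 14 = 0  t=0,i=21
  .##.# -> #   bit 13 = 1  t=0,i=13
  .##.. -> #   bit 12 = 1  t=2,i=16
  .#.## -> .   bit 11 = 0  t=0,i=16
  .#.#. -> .   bit 10 = 0  t=1,i=4
  .#..# -> #   bit 9 = 1  t=0,i=10
  .#... -> #   bit 8 = 1  t=1,i=0
  ..### -> .   bit 7 = 0  t=0,i=4
  ..##. -> #   bit 6 = 1  t=0,i=12
  ..#.# -> .   bit 5 = 0  t=1,i=3
  ..#.. -> #   bit 4 = 1  t=1,i=22
  ...## -> #   bit 3 = 1  t=0,i=3
  ...#. -> .   bit 2 = 0  t=1,i=2
  ....# -> .   bit 1 = 0  t=0,i=2
  ..... -> #   bit 0 = 1  t=2,i=4
  bits 10111000010010101011001101011001 = 3091903321

3091903321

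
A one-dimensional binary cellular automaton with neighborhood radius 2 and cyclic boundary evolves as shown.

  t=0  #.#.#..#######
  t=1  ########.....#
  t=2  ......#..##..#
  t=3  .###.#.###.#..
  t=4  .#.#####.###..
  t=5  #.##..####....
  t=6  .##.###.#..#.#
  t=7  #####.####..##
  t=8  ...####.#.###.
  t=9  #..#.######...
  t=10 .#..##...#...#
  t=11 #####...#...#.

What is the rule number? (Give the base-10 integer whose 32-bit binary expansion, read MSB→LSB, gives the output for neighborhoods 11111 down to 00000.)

  #####|.  b31=0 t=0,i=9
  ####.|#  b30=1 t=0,i=13
  ###.#|#  b29=1 t=0,i=0
  ###..|.  b28=0 t=1,i=7
  ##.##|#  b27=1 t=4,i=8
  ##.#.|#  b26=1 t=0,i=1
  ##..#|#  b25=1 t=2,i=11
  ##...|.  b24=0 t=1,i=8
  #.###|#  b23=1 t=3,i=7
  #.##.|#  b22=1 t=5,i=2
  #.#.#|#  b21=1 t=0,i=2
  #.#..|#  b20=1 t=0,i=4
  #..##|#  b19=1 t=0,i=6
  #..#.|.  b18=0 t=2,i=12
  #...#|.  b17=0 t=3,i=13
  #....|#  b16=1 t=1,i=9
  .####|.  b15=0 t=0,i=8
  .###.|.  b14=0 t=3,i=2
  .##.#|#  b13=1 t=6,i=2
  .##..|.  b12=0 t=2,i=10
  .#.##|#  b11=1 t=3,i=6
  .#.#.|#  b10=1 t=0,i=3
  .#..#|#  b9=1 t=0,i=5
  .#...|.  b8=0 t=2,i=0
  ..###|#  b7=1 t=0,i=7
  ..##.|#  b6=1 t=2,i=9
  ..#.#|.  b5=0 t=4,i=1
  ..#..|.  b4=0 t=2,i=6
  ...##|.  b3=0 t=1,i=12
  ...#.|#  b2=1 t=2,i=5
  ....#|.  b1=0 t=1,i=11
  .....|#  b0=1 t=1,i=10
  bits 01101110111110010010111011000101 = 1861824197

1861824197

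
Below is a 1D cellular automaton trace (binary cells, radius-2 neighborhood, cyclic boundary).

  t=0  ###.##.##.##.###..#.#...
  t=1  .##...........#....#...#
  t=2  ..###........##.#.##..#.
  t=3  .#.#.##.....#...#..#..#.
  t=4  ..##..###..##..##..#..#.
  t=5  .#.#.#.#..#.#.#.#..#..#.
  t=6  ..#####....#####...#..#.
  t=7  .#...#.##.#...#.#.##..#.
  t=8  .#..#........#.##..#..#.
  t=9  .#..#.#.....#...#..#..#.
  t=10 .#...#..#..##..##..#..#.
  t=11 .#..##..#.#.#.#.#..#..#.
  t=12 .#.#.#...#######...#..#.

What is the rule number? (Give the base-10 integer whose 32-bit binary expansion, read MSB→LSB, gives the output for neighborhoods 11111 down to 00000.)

1630098460

  ##### -> .   bit 31 = 0  t=6,i=4
  ####. -> #   bit 30 = 1  t=6,i=5
  ###.# -> #   bit 29 = 1  t=0,i=2
  ###.. -> .   bit 28 = 0  t=0,i=15
  ##.## -> .   bit 27 = 0  t=0,i=3
  ##.#. -> .   bit 26 = 0  t=2,i=15
  ##..# -> .   bit 25 = 0  t=0,i=16
  ##... -> #   bit 24 = 1  t=1,i=3
  #.### -> .   bit 23 = 0  t=0,i=13
  #.##. -> .   bit 22 = 0  t=0,i=4
  #.#.# -> #   bit 21 = 1  t=2,i=16
  #.#.. -> .   bit 20 = 0  t=0,i=20
  #..## -> #   bit 19 = 1  t=4,i=5
  #..#. -> .   bit 18 = 0  t=0,i=17
  #...# -> .   bit 17 = 0  t=0,i=22
  #.... -> #   bit 16 = 1  t=1,i=4
  .#### -> .   bit 15 = 0  t=6,i=3
  .###. -> #   bit 14 = 1  t=0,i=1
  .##.# -> .   bit 13 = 0  t=0,i=5
  .##.. -> #   bit 12 = 1  t=1,i=2
  .#.## -> .   bit 11 = 0  t=1,i=0
  .#.#. -> #   bit 10 = 1  t=0,i=19
  .#..# -> .   bit 9 = 0  t=3,i=17
  .#... -> .   bit 8 = 0  t=0,i=21
  ..### -> .   bit 7 = 0  t=0,i=0
  ..##. -> .   bit 6 = 0  t=2,i=13
  ..#.# -> .   bit 5 = 0  t=0,i=18
  ..#.. -> #   bit 4 = 1  t=1,i=14
  ...## -> #   bit 3 = 1  t=0,i=23
  ...#. -> #   bit 2 = 1  t=1,i=13
  ....# -> .   bit 1 = 0  t=1,i=12
  ..... -> .   bit 0 = 0  t=1,i=5
  bits 01100001001010010101010000011100 = 1630098460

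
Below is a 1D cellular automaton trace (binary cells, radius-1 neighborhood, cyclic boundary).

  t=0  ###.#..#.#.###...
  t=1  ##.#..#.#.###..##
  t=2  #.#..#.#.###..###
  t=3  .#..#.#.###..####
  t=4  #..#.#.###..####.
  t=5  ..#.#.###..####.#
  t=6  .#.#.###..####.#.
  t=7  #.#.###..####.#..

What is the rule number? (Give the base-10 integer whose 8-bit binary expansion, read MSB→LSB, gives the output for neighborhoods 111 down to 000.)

171

  ### -> #   bit 7 = 1  t=0,i=1
  ##. -> .   bit 6 = 0  t=0,i=2
  #.# -> #   bit 5 = 1  t=0,i=3
  #.. -> .   bit 4 = 0  t=0,i=5
  .## -> #   bit 3 = 1  t=0,i=0
  .#. -> .   bit 2 = 0  t=0,i=4
  ..# -> #   bit 1 = 1  t=0,i=6
  ... -> #   bit 0 = 1  t=0,i=15
  bits 10101011 = 171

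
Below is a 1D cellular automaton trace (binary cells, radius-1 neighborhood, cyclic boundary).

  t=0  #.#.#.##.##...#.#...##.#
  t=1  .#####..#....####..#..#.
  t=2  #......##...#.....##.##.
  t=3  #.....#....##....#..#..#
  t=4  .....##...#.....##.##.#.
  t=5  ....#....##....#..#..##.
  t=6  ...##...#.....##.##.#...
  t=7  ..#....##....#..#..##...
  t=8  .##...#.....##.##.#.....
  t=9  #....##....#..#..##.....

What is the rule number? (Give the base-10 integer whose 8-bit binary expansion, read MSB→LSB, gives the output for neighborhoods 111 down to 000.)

38

  ###|.  b7=0 t=1,i=2
  ##.|.  b6=0 t=0,i=0
  #.#|#  b5=1 t=0,i=1
  #..|.  b4=0 t=0,i=11
  .##|.  b3=0 t=0,i=6
  .#.|#  b2=1 t=0,i=2
  ..#|#  b1=1 t=0,i=13
  ...|.  b0=0 t=0,i=12
  bits 00100110 = 38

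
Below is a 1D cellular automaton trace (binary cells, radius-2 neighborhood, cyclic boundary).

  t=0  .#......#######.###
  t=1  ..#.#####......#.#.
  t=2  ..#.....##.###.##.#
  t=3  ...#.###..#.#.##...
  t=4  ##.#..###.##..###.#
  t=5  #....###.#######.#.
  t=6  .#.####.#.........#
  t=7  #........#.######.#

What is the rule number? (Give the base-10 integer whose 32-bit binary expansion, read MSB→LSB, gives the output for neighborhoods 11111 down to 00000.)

457725355

  [31] ##### => .  t=0,i=10
  [30] ####. => .  t=0,i=13
  [29] ###.# => .  t=0,i=14
  [28] ###.. => #  t=1,i=8
  [27] ##.## => #  t=0,i=15
  [26] ##.#. => .  t=0,i=0
  [25] ##..# => #  t=3,i=8
  [24] ##... => #  t=1,i=9
  [23] #.### => .  t=0,i=16
  [22] #.##. => #  t=2,i=15
  [21] #.#.# => .  t=3,i=12
  [20] #.#.. => .  t=0,i=1
  [19] #..## => #  t=4,i=5
  [18] #..#. => .  t=2,i=1
  [17] #...# => .  t=1,i=0
  [16] #.... => .  t=0,i=3
  [15] .#### => .  t=0,i=9
  [14] .###. => #  t=0,i=17
  [13] .##.# => .  t=2,i=9
  [12] .##.. => #  t=3,i=15
  [11] .#.## => .  t=1,i=3
  [10] .#.#. => #  t=1,i=16
  [9] .#..# => .  t=2,i=0
  [8] .#... => #  t=0,i=2
  [7] ..### => #  t=0,i=8
  [6] ..##. => .  t=2,i=8
  [5] ..#.# => #  t=1,i=2
  [4] ..#.. => .  t=2,i=2
  [3] ...## => #  t=0,i=7
  [2] ...#. => .  t=1,i=1
  [1] ....# => #  t=0,i=6
  [0] ..... => #  t=0,i=4
  bits 00011011010010000101010110101011 = 457725355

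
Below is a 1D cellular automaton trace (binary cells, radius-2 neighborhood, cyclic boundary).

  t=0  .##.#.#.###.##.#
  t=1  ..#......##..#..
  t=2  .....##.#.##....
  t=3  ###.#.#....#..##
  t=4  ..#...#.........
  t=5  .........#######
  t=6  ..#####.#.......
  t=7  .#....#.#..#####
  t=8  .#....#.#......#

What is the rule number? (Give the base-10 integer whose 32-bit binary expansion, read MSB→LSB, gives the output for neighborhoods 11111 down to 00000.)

571502633

  [31] ##### => .  t=3,i=0
  [30] ####. => .  t=3,i=1
  [29] ###.# => #  t=0,i=10
  [28] ###.. => .  t=5,i=15
  [27] ##.## => .  t=0,i=11
  [26] ##.#. => .  t=0,i=3
  [25] ##..# => #  t=1,i=11
  [24] ##... => .  t=2,i=12
  [23] #.### => .  t=0,i=8
  [22] #.##. => .  t=0,i=1
  [21] #.#.# => .  t=0,i=4
  [20] #.#.. => #  t=3,i=6
  [19] #..## => .  t=3,i=13
  [18] #..#. => .  t=1,i=12
  [17] #...# => .  t=4,i=4
  [16] #.... => .  t=1,i=4
  [15] .#### => .  t=3,i=15
  [14] .###. => #  t=0,i=9
  [13] .##.# => #  t=0,i=2
  [12] .##.. => #  t=1,i=10
  [11] .#.## => .  t=0,i=0
  [10] .#.#. => .  t=0,i=5
  [9] .#..# => .  t=3,i=12
  [8] .#... => .  t=1,i=3
  [7] ..### => .  t=3,i=14
  [6] ..##. => .  t=1,i=9
  [5] ..#.# => #  t=7,i=6
  [4] ..#.. => .  t=1,i=2
  [3] ...## => #  t=1,i=8
  [2] ...#. => .  t=1,i=1
  [1] ....# => .  t=1,i=0
  [0] ..... => #  t=1,i=5
  bits 00100010000100000111000000101001 = 571502633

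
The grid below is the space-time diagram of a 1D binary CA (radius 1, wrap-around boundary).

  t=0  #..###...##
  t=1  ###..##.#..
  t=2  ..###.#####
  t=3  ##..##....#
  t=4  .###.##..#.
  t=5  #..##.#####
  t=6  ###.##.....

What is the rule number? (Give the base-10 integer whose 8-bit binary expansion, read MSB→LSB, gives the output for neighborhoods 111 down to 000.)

  nb ###: next=.  (t=0,i=4, bit7=0)
  nb ##.: next=#  (t=0,i=0, bit6=1)
  nb #.#: next=#  (t=1,i=7, bit5=1)
  nb #..: next=#  (t=0,i=1, bit4=1)
  nb .##: next=.  (t=0,i=3, bit3=0)
  nb .#.: next=#  (t=1,i=8, bit2=1)
  nb ..#: next=#  (t=0,i=2, bit1=1)
  nb ...: next=.  (t=0,i=7, bit0=0)
  bits 01110110 = 118

118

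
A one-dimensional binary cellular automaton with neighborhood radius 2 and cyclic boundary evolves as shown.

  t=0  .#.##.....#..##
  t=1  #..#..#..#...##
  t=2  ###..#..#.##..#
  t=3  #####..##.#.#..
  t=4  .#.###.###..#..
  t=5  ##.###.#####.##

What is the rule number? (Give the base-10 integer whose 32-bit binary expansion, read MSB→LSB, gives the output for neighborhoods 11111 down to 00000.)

  nb #####: next=.  (t=3,i=2, bit31=0)
  nb ####.: next=#  (t=2,i=1, bit30=1)
  nb ###.#: next=#  (t=4,i=5, bit29=1)
  nb ###..: next=#  (t=1,i=0, bit28=1)
  nb ##.##: next=.  (t=4,i=6, bit27=0)
  nb ##.#.: next=#  (t=0,i=0, bit26=1)
  nb ##..#: next=#  (t=1,i=1, bit25=1)
  nb ##...: next=.  (t=0,i=5, bit24=0)
  nb #.###: next=#  (t=4,i=3, bit23=1)
  nb #.##.: next=#  (t=0,i=3, bit22=1)
  nb #.#.#: next=.  (t=0,i=1, bit21=0)
  nb #.#..: next=#  (t=3,i=12, bit20=1)
  nb #..##: next=.  (t=0,i=12, bit19=0)
  nb #..#.: next=#  (t=1,i=2, bit18=1)
  nb #...#: next=#  (t=1,i=11, bit17=1)
  nb #....: next=#  (t=0,i=6, bit16=1)
  nb .####: next=#  (t=2,i=0, bit15=1)
  nb .###.: next=#  (t=1,i=14, bit14=1)
  nb .##.#: next=#  (t=0,i=14, bit13=1)
  nb .##..: next=.  (t=0,i=4, bit12=0)
  nb .#.##: next=.  (t=0,i=2, bit11=0)
  nb .#.#.: next=.  (t=3,i=11, bit10=0)
  nb .#..#: next=.  (t=0,i=11, bit9=0)
  nb .#...: next=#  (t=1,i=10, bit8=1)
  nb ..###: next=.  (t=1,i=13, bit7=0)
  nb ..##.: next=#  (t=0,i=13, bit6=1)
  nb ..#.#: next=#  (t=2,i=8, bit5=1)
  nb ..#..: next=.  (t=0,i=10, bit4=0)
  nb ...##: next=.  (t=1,i=12, bit3=0)
  nb ...#.: next=#  (t=0,i=9, bit2=1)
  nb ....#: next=.  (t=0,i=8, bit1=0)
  nb .....: next=.  (t=0,i=7, bit0=0)
  bits 01110110110101111110000101100100 = 1993859428

1993859428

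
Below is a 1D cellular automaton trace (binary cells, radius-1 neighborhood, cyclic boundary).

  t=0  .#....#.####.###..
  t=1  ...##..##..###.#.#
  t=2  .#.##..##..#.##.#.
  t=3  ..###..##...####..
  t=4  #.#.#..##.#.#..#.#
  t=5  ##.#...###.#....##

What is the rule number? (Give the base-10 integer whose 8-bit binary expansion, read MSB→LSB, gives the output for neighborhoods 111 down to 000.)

105

  ### -> .   bit 7 = 0  t=0,i=9
  ##. -> #   bit 6 = 1  t=0,i=11
  #.# -> #   bit 5 = 1  t=0,i=7
  #.. -> .   bit 4 = 0  t=0,i=2
  .## -> #   bit 3 = 1  t=0,i=8
  .#. -> .   bit 2 = 0  t=0,i=1
  ..# -> .   bit 1 = 0  t=0,i=0
  ... -> #   bit 0 = 1  t=0,i=3
  bits 01101001 = 105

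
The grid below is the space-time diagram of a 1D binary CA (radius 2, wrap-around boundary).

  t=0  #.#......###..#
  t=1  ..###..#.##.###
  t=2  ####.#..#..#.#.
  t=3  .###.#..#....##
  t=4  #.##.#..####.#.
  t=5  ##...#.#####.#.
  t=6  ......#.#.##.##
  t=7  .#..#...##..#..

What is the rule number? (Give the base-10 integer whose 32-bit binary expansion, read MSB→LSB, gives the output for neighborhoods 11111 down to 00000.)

1782172114

  nb #####: next=.  (t=5,i=9, bit31=0)
  nb ####.: next=#  (t=2,i=2, bit30=1)
  nb ###.#: next=#  (t=2,i=3, bit29=1)
  nb ###..: next=.  (t=0,i=11, bit28=0)
  nb ##.##: next=#  (t=1,i=11, bit27=1)
  nb ##.#.: next=.  (t=0,i=1, bit26=0)
  nb ##..#: next=#  (t=0,i=12, bit25=1)
  nb ##...: next=.  (t=5,i=2, bit24=0)
  nb #.###: next=.  (t=1,i=12, bit23=0)
  nb #.##.: next=.  (t=1,i=9, bit22=0)
  nb #.#.#: next=#  (t=2,i=13, bit21=1)
  nb #.#..: next=#  (t=0,i=2, bit20=1)
  nb #..##: next=#  (t=0,i=13, bit19=1)
  nb #..#.: next=.  (t=1,i=6, bit18=0)
  nb #...#: next=.  (t=5,i=3, bit17=0)
  nb #....: next=#  (t=0,i=4, bit16=1)
  nb .####: next=#  (t=2,i=1, bit15=1)
  nb .###.: next=#  (t=0,i=10, bit14=1)
  nb .##.#: next=.  (t=0,i=0, bit13=0)
  nb .##..: next=.  (t=5,i=1, bit12=0)
  nb .#.##: next=#  (t=1,i=8, bit11=1)
  nb .#.#.: next=.  (t=2,i=12, bit10=0)
  nb .#..#: next=.  (t=2,i=6, bit9=0)
  nb .#...: next=#  (t=0,i=3, bit8=1)
  nb ..###: next=#  (t=0,i=9, bit7=1)
  nb ..##.: next=#  (t=0,i=14, bit6=1)
  nb ..#.#: next=.  (t=1,i=7, bit5=0)
  nb ..#..: next=#  (t=2,i=8, bit4=1)
  nb ...##: next=.  (t=0,i=8, bit3=0)
  nb ...#.: next=.  (t=5,i=4, bit2=0)
  nb ....#: next=#  (t=0,i=7, bit1=1)
  nb .....: next=.  (t=0,i=5, bit0=0)
  bits 01101010001110011100100111010010 = 1782172114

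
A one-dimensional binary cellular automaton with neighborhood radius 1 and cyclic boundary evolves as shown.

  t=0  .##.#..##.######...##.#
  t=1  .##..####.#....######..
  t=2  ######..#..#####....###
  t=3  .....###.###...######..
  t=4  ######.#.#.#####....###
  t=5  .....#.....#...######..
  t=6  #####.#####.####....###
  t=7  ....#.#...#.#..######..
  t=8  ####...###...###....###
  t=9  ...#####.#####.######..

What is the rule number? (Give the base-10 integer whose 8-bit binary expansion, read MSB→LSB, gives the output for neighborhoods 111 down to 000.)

  ### -> .   bit 7 = 0  t=0,i=11
  ##. -> #   bit 6 = 1  t=0,i=2
  #.# -> .   bit 5 = 0  t=0,i=0
  #.. -> #   bit 4 = 1  t=0,i=5
  .## -> #   bit 3 = 1  t=0,i=1
  .#. -> .   bit 2 = 0  t=0,i=4
  ..# -> #   bit 1 = 1  t=0,i=6
  ... -> #   bit 0 = 1  t=0,i=17
  bits 01011011 = 91

91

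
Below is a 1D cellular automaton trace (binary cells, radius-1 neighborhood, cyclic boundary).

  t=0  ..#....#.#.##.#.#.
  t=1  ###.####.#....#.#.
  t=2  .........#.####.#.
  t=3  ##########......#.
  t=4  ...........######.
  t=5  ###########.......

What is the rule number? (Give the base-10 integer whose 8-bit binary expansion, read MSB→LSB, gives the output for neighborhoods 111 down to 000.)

7

  nb ###: next=.  (t=1,i=1, bit7=0)
  nb ##.: next=.  (t=0,i=12, bit6=0)
  nb #.#: next=.  (t=0,i=8, bit5=0)
  nb #..: next=.  (t=0,i=3, bit4=0)
  nb .##: next=.  (t=0,i=11, bit3=0)
  nb .#.: next=#  (t=0,i=2, bit2=1)
  nb ..#: next=#  (t=0,i=1, bit1=1)
  nb ...: next=#  (t=0,i=0, bit0=1)
  bits 00000111 = 7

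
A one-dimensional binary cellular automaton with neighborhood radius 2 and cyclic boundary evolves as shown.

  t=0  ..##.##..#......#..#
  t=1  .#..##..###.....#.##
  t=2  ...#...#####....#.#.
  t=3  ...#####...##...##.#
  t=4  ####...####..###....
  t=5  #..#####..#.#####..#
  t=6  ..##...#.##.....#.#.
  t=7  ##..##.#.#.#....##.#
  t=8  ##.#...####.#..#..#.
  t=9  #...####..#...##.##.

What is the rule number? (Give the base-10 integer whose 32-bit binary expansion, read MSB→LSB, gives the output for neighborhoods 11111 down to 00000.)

963528120

  ##### -> .   bit 31 = 0  t=2,i=9
  ####. -> .   bit 30 = 0  t=2,i=10
  ###.# -> #   bit 29 = 1  t=8,i=10
  ###.. -> #   bit 28 = 1  t=1,i=10
  ##.## -> #   bit 27 = 1  t=0,i=4
  ##.#. -> .   bit 26 = 0  t=1,i=0
  ##..# -> .   bit 25 = 0  t=0,i=7
  ##... -> #   bit 24 = 1  t=1,i=11
  #.### -> .   bit 23 = 0  t=5,i=12
  #.##. -> #   bit 22 = 1  t=0,i=5
  #.#.# -> #   bit 21 = 1  t=7,i=7
  #.#.. -> .   bit 20 = 0  t=1,i=1
  #..## -> #   bit 19 = 1  t=0,i=1
  #..#. -> #   bit 18 = 1  t=0,i=8
  #...# -> #   bit 17 = 1  t=2,i=5
  #.... -> .   bit 16 = 0  t=0,i=11
  .#### -> .   bit 15 = 0  t=2,i=8
  .###. -> #   bit 14 = 1  t=1,i=9
  .##.# -> .   bit 13 = 0  t=0,i=3
  .##.. -> .   bit 12 = 0  t=0,i=6
  .#.## -> .   bit 11 = 0  t=1,i=17
  .#.#. -> #   bit 10 = 1  t=2,i=17
  .#..# -> .   bit 9 = 0  t=0,i=0
  .#... -> #   bit 8 = 1  t=0,i=10
  ..### -> #   bit 7 = 1  t=1,i=8
  ..##. -> .   bit 6 = 0  t=0,i=2
  ..#.# -> #   bit 5 = 1  t=1,i=16
  ..#.. -> #   bit 4 = 1  t=0,i=9
  ...## -> #   bit 3 = 1  t=2,i=6
  ...#. -> .   bit 2 = 0  t=0,i=15
  ....# -> .   bit 1 = 0  t=0,i=14
  ..... -> .   bit 0 = 0  t=0,i=12
  bits 00111001011011100100010110111000 = 963528120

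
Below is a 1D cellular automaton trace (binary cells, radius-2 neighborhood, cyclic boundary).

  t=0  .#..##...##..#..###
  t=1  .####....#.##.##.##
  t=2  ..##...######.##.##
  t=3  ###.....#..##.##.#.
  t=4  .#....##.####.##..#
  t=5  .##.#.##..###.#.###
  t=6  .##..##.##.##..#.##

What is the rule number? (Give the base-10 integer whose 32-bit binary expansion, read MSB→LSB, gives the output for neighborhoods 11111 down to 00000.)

1650256742

  #####|.  b31=0 t=2,i=9
  ####.|#  b30=1 t=1,i=3
  ###.#|#  b29=1 t=0,i=18
  ###..|.  b28=0 t=1,i=4
  ##.##|.  b27=0 t=1,i=0
  ##.#.|.  b26=0 t=0,i=0
  ##..#|#  b25=1 t=0,i=11
  ##...|.  b24=0 t=0,i=6
  #.###|.  b23=0 t=1,i=1
  #.##.|#  b22=1 t=1,i=11
  #.#.#|.  b21=0 t=3,i=17
  #.#..|#  b20=1 t=0,i=1
  #..##|#  b19=1 t=0,i=3
  #..#.|#  b18=1 t=0,i=12
  #...#|.  b17=0 t=0,i=7
  #....|.  b16=0 t=1,i=6
  .####|#  b15=1 t=1,i=2
  .###.|#  b14=1 t=0,i=17
  .##.#|#  b13=1 t=1,i=12
  .##..|.  b12=0 t=0,i=5
  .#.##|#  b11=1 t=1,i=10
  .#.#.|.  b10=0 t=4,i=0
  .#..#|#  b9=1 t=0,i=2
  .#...|#  b8=1 t=4,i=2
  ..###|.  b7=0 t=0,i=16
  ..##.|#  b6=1 t=0,i=4
  ..#.#|#  b5=1 t=1,i=9
  ..#..|.  b4=0 t=0,i=13
  ...##|.  b3=0 t=0,i=8
  ...#.|#  b2=1 t=1,i=8
  ....#|#  b1=1 t=1,i=7
  .....|.  b0=0 t=3,i=5
  bits 01100010010111001110101101100110 = 1650256742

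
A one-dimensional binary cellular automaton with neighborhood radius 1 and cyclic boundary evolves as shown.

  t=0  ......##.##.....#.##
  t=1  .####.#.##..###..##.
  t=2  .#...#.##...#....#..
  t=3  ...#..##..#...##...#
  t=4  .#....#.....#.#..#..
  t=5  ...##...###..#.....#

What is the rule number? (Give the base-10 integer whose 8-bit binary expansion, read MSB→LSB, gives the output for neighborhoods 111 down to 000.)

41

  ### -> .   bit 7 = 0  t=1,i=2
  ##. -> .   bit 6 = 0  t=0,i=7
  #.# -> #   bit 5 = 1  t=0,i=8
  #.. -> .   bit 4 = 0  t=0,i=0
  .## -> #   bit 3 = 1  t=0,i=6
  .#. -> .   bit 2 = 0  t=0,i=16
  ..# -> .   bit 1 = 0  t=0,i=5
  ... -> #   bit 0 = 1  t=0,i=1
  bits 00101001 = 41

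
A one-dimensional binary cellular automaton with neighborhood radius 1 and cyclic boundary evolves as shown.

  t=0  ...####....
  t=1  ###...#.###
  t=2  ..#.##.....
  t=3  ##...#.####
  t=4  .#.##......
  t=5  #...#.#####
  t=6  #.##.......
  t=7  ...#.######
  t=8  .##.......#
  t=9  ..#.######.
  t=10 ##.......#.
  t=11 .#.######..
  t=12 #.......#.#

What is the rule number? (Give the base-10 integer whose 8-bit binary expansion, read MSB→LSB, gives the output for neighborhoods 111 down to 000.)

67

  nb ###: next=.  (t=0,i=4, bit7=0)
  nb ##.: next=#  (t=0,i=6, bit6=1)
  nb #.#: next=.  (t=1,i=7, bit5=0)
  nb #..: next=.  (t=0,i=7, bit4=0)
  nb .##: next=.  (t=0,i=3, bit3=0)
  nb .#.: next=.  (t=1,i=6, bit2=0)
  nb ..#: next=#  (t=0,i=2, bit1=1)
  nb ...: next=#  (t=0,i=0, bit0=1)
  bits 01000011 = 67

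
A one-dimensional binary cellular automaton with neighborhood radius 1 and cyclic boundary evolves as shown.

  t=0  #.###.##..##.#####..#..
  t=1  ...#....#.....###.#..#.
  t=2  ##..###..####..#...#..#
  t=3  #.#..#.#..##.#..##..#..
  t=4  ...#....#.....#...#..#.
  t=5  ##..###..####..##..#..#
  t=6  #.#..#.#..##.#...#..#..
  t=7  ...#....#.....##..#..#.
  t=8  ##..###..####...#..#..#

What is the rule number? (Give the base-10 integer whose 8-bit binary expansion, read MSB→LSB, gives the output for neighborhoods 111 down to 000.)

145

  ###|#  b7=1 t=0,i=3
  ##.|.  b6=0 t=0,i=4
  #.#|.  b5=0 t=0,i=1
  #..|#  b4=1 t=0,i=8
  .##|.  b3=0 t=0,i=2
  .#.|.  b2=0 t=0,i=0
  ..#|.  b1=0 t=0,i=9
  ...|#  b0=1 t=1,i=0
  bits 10010001 = 145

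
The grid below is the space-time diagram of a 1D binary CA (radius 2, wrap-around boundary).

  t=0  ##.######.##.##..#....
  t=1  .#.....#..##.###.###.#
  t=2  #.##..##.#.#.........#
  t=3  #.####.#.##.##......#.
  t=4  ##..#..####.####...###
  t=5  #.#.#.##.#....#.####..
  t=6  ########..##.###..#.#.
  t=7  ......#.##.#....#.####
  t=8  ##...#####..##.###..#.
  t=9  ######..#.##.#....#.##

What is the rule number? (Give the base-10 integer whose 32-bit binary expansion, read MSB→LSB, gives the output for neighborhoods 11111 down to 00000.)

  #####|.  b31=0 t=0,i=5
  ####.|#  b30=1 t=0,i=7
  ###.#|.  b29=0 t=0,i=8
  ###..|.  b28=0 t=4,i=1
  ##.##|.  b27=0 t=0,i=2
  ##.#.|.  b26=0 t=1,i=20
  ##..#|#  b25=1 t=0,i=15
  ##...|#  b24=1 t=3,i=14
  #.###|.  b23=0 t=0,i=3
  #.##.|#  b22=1 t=0,i=10
  #.#.#|#  b21=1 t=1,i=21
  #.#..|.  b20=0 t=1,i=1
  #..##|#  b19=1 t=1,i=9
  #..#.|.  b18=0 t=0,i=16
  #...#|#  b17=1 t=4,i=17
  #....|#  b16=1 t=0,i=19
  .####|.  b15=0 t=0,i=4
  .###.|.  b14=0 t=1,i=14
  .##.#|#  b13=1 t=0,i=1
  .##..|#  b12=1 t=0,i=14
  .#.##|#  b11=1 t=3,i=1
  .#.#.|#  b10=1 t=1,i=0
  .#..#|.  b9=0 t=1,i=8
  .#...|#  b8=1 t=0,i=18
  ..###|#  b7=1 t=4,i=7
  ..##.|.  b6=0 t=0,i=0
  ..#.#|#  b5=1 t=3,i=20
  ..#..|#  b4=1 t=0,i=17
  ...##|#  b3=1 t=0,i=21
  ...#.|#  b2=1 t=1,i=6
  ....#|.  b1=0 t=0,i=20
  .....|.  b0=0 t=1,i=4
  bits 01000011011010110011110110111100 = 1131101628

1131101628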